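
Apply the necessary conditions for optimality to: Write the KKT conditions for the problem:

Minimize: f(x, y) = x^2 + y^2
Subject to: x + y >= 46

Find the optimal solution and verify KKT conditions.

KKT conditions for min x^2 + y^2 s.t. x + y >= 46:
Stationarity: 2x = mu, 2y = mu
So x = y = mu/2.
Complementary slackness: mu*(x + y - 46) = 0
Primal feasibility: x + y >= 46; dual feasibility: mu >= 0
If mu = 0 then x = y = 0, but 0 + 0 < 46 is infeasible, so the constraint is active.
Constraint active: x + y = 2*(mu/2) = 46 => mu = 46
x = y = 23, f = 1058
Verify: stationarity 2*23 = 46 = mu; primal 23 + 23 = 46 >= 46; dual mu = 46 >= 0; complementary slackness 46*(46 - 46) = 0. All KKT conditions hold.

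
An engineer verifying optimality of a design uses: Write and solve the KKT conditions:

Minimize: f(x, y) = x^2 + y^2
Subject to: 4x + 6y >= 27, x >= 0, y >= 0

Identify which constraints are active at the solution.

KKT conditions for min x^2 + y^2 s.t. 4x + 6y >= 27, x >= 0, y >= 0:
Stationarity: 2x = mu*4 + mu_x, 2y = mu*6 + mu_y, with mu, mu_x, mu_y >= 0
Complementary slackness: mu*(4x + 6y - 27) = 0, mu_x*x = 0, mu_y*y = 0
(0, 0) is infeasible (4*0 + 6*0 < 27), so if mu = 0 stationarity would force x = mu_x/2 >= 0, y = mu_y/2 >= 0 with mu_x*x = mu_y*y = 0, i.e. x = y = 0: contradiction. Hence mu > 0 and 4x + 6y = 27 is active.
Try x > 0, y > 0 (so mu_x = mu_y = 0): x = 4*mu/2, y = 6*mu/2
Substitute: 4*(4*mu/2) + 6*(6*mu/2) = 27
  mu*52/2 = 27 => mu = 27/26
x* = 27/13 > 0, y* = 81/26 > 0, consistent with mu_x = mu_y = 0.
f is convex and the constraints are linear, so this KKT point is the global minimum.
f* = 729/52
Active constraints: 4x + 6y >= 27 (holds with equality, mu = 27/26 > 0); x >= 0 and y >= 0 are inactive (mu_x = mu_y = 0).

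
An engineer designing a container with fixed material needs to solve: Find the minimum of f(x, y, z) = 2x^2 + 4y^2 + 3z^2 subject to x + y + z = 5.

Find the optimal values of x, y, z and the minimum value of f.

Using Lagrange multipliers on f = 2x^2 + 4y^2 + 3z^2 with constraint x + y + z = 5:
Conditions: 2*2*x = lambda, 2*4*y = lambda, 2*3*z = lambda
So x = lambda/4, y = lambda/8, z = lambda/6
Substituting into constraint: lambda * (13/24) = 5
lambda = 120/13
x = 30/13, y = 15/13, z = 20/13
Minimum value = 300/13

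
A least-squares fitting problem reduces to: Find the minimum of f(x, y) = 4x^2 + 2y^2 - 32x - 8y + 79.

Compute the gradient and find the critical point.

f(x,y) = 4x^2 + 2y^2 - 32x - 8y + 79
df/dx = 8x + (-32) = 0  =>  x = 4
df/dy = 4y + (-8) = 0  =>  y = 2
f(4, 2) = 4*(4)^2 + 2*(2)^2 + -32*(4) + -8*(2) + 79 = 7
Hessian is diagonal with entries 8, 4 > 0, so this is a minimum.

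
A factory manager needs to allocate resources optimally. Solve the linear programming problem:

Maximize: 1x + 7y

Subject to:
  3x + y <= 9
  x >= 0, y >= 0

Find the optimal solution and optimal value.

The feasible region has vertices at [(0, 0), (3, 0), (0, 9)].
Checking objective 1x + 7y at each vertex:
  (0, 0): 1*0 + 7*0 = 0
  (3, 0): 1*3 + 7*0 = 3
  (0, 9): 1*0 + 7*9 = 63
Maximum is 63 at (0, 9).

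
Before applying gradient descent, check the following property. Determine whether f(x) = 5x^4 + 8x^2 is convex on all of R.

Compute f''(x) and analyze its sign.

f(x) = 5x^4 + 8x^2
f'(x) = 20x^3 + 16x
f''(x) = 60x^2 + 16
f''(x) = 60x^2 + 16 >= 16 > 0 for all x
Therefore, f is convex on R.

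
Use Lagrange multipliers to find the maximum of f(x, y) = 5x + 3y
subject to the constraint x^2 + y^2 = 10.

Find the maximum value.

Set up Lagrange conditions: grad f = lambda * grad g
  5 = 2*lambda*x
  3 = 2*lambda*y
From these: x/y = 5/3, so x = 5t, y = 3t for some t.
Substitute into constraint: (5t)^2 + (3t)^2 = 10
  t^2 * 34 = 10
  t = sqrt(10/34)
Maximum = 5*x + 3*y = (5^2 + 3^2)*t = 34 * sqrt(10/34) = sqrt(340)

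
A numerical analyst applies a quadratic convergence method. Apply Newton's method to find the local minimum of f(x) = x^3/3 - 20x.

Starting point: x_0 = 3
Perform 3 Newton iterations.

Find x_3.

f(x) = x^3/3 - 20x
f'(x) = x^2 - 20, f''(x) = 2x
Newton update: x_{n+1} = x_n - (x_n^2 - 20)/(2*x_n)
Step 1: x_0 = 3, f'=-11, f''=6, x_1 = 29/6
Step 2: x_1 = 29/6, f'=121/36, f''=29/3, x_2 = 1561/348
Step 3: x_2 = 1561/348, f'=14641/121104, f''=1561/174, x_3 = 4858801/1086456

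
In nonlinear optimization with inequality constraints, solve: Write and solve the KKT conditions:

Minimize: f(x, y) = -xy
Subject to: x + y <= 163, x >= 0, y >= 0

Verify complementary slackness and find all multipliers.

Problem: min -xy s.t. x + y <= 163 (multiplier lambda), x >= 0 (mu_x), y >= 0 (mu_y)
KKT stationarity: -y + lambda - mu_x = 0, -x + lambda - mu_y = 0, with lambda, mu_x, mu_y >= 0
Complementary slackness: lambda*(x + y - 163) = 0, mu_x*x = 0, mu_y*y = 0
If lambda = 0: y = -mu_x <= 0 and x = -mu_y <= 0 force x = y = 0 with f = 0; but x = y = 163/2 is feasible with f = -26569/4 < 0, so this is not the minimum. Hence lambda > 0 and x + y = 163.
Try x > 0, y > 0 (so mu_x = mu_y = 0): y = lambda, x = lambda => x = y = lambda
x + y = 163 => 2*lambda = 163 => lambda = 163/2
x* = y* = 163/2 > 0, consistent with mu_x = mu_y = 0.
(Any feasible point with x = 0 or y = 0 has f = 0 > -26569/4, so the minimum is not on those boundaries.)
min(-xy) = -26569/4 (i.e. max xy = 26569/4)
Multipliers: lambda = 163/2, mu_x = 0, mu_y = 0
Complementary slackness: lambda*(x + y - 163) = 163/2*(163/2 + 163/2 - 163) = 0, mu_x*x = 0*163/2 = 0, mu_y*y = 0*163/2 = 0. Satisfied.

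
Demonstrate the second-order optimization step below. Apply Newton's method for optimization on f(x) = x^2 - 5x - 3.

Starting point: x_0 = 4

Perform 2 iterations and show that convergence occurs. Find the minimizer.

f(x) = x^2 - 5x - 3, f'(x) = 2x + (-5), f''(x) = 2
Step 1: f'(4) = 3, x_1 = 4 - 3/2 = 5/2
Step 2: f'(5/2) = 0, x_2 = 5/2 (converged)
Newton's method converges in 1 step for quadratics.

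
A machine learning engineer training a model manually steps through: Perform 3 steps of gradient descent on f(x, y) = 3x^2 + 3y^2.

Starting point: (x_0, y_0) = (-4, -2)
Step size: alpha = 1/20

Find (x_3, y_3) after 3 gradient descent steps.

f(x,y) = 3x^2 + 3y^2
grad_x = 6x + 0y, grad_y = 6y + 0x
Step 1: grad = (-24, -12), (-14/5, -7/5)
Step 2: grad = (-84/5, -42/5), (-49/25, -49/50)
Step 3: grad = (-294/25, -147/25), (-343/250, -343/500)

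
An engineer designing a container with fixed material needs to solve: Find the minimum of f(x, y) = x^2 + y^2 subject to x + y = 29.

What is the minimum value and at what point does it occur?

Substitute y = 29 - x into f(x,y) = x^2 + y^2:
g(x) = x^2 + (29 - x)^2 = 2x^2 - 58x + 841
g'(x) = 4x - 58 = 0  =>  x = 29/2
y = 29 - 29/2 = 29/2
Minimum value = (29/2)^2 + (29/2)^2 = 841/2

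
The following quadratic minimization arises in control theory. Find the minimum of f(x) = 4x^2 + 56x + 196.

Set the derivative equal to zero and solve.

f(x) = 4x^2 + 56x + 196
f'(x) = 8x + (56) = 0
x = -56/8 = -7
f(-7) = 0
Since f''(x) = 8 > 0, this is a minimum.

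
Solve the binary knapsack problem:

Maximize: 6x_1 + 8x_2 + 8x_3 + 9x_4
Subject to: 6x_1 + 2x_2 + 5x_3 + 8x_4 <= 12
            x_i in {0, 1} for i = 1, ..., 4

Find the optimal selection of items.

Items: item 1 (v=6, w=6), item 2 (v=8, w=2), item 3 (v=8, w=5), item 4 (v=9, w=8)
Capacity: 12
Checking all 16 subsets (w = total weight, v = total value):
  {}: w = 0, v = 0
  {1}: w = 6, v = 6
  {2}: w = 2, v = 8
  {3}: w = 5, v = 8
  {4}: w = 8, v = 9
  {1, 2}: w = 8, v = 14
  {1, 3}: w = 11, v = 14
  {1, 4}: w = 14 > 12, infeasible
  {2, 3}: w = 7, v = 16
  {2, 4}: w = 10, v = 17
  {3, 4}: w = 13 > 12, infeasible
  {1, 2, 3}: w = 13 > 12, infeasible
  {1, 2, 4}: w = 16 > 12, infeasible
  {1, 3, 4}: w = 19 > 12, infeasible
  {2, 3, 4}: w = 15 > 12, infeasible
  {1, 2, 3, 4}: w = 21 > 12, infeasible
Best feasible subset: items [2, 4]
Total weight: 10 <= 12, total value: 17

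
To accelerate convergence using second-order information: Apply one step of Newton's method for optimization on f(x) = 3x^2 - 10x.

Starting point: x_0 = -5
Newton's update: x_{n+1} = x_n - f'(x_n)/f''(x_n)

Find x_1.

f(x) = 3x^2 - 10x
f'(x) = 6x + (-10), f''(x) = 6
Newton step: x_1 = x_0 - f'(x_0)/f''(x_0)
f'(-5) = -40
x_1 = -5 - -40/6 = 5/3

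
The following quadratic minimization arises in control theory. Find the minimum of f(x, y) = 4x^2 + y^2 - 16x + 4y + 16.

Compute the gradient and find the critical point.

f(x,y) = 4x^2 + y^2 - 16x + 4y + 16
df/dx = 8x + (-16) = 0  =>  x = 2
df/dy = 2y + (4) = 0  =>  y = -2
f(2, -2) = 4*(2)^2 + 1*(-2)^2 + -16*(2) + 4*(-2) + 16 = -4
Hessian is diagonal with entries 8, 2 > 0, so this is a minimum.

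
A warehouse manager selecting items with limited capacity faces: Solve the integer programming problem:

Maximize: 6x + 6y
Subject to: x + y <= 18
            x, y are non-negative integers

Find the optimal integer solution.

Objective: 6x + 6y, constraint: x + y <= 18
Coefficient of x is 6 >= coefficient of y is 6, so allocate the entire budget to x.
Optimal: x = 18, y = 0, value = 108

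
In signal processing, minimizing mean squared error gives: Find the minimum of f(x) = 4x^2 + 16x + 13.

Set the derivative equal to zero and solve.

f(x) = 4x^2 + 16x + 13
f'(x) = 8x + (16) = 0
x = -16/8 = -2
f(-2) = -3
Since f''(x) = 8 > 0, this is a minimum.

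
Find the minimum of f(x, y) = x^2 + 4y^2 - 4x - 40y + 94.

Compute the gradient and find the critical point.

f(x,y) = x^2 + 4y^2 - 4x - 40y + 94
df/dx = 2x + (-4) = 0  =>  x = 2
df/dy = 8y + (-40) = 0  =>  y = 5
f(2, 5) = 1*(2)^2 + 4*(5)^2 + -4*(2) + -40*(5) + 94 = -10
Hessian is diagonal with entries 2, 8 > 0, so this is a minimum.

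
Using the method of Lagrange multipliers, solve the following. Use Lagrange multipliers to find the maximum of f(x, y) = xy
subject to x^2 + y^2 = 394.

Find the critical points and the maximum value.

Lagrange conditions: y = 2*lambda*x and x = 2*lambda*y
If x = 0 then y = 0, violating the constraint, so x, y != 0.
Dividing: y/x = x/y => x^2 = y^2 => y = x or y = -x
Constraint: 2x^2 = 394 => x^2 = 197 => x = +/-sqrt(197)
Critical points: (sqrt(197), sqrt(197)), (-sqrt(197), -sqrt(197)), (sqrt(197), -sqrt(197)), (-sqrt(197), sqrt(197))
  y = x:  xy = x^2 = 197  at (sqrt(197), sqrt(197)) and (-sqrt(197), -sqrt(197))
  y = -x: xy = -x^2 = -197 at (sqrt(197), -sqrt(197)) and (-sqrt(197), sqrt(197))
Maximum xy = 197 at (sqrt(197), sqrt(197)) and (-sqrt(197), -sqrt(197))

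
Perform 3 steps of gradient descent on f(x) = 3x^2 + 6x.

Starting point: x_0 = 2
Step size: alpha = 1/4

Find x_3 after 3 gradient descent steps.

f(x) = 3x^2 + 6x, f'(x) = 6x + (6)
Step 1: f'(2) = 18, x_1 = 2 - 1/4 * 18 = -5/2
Step 2: f'(-5/2) = -9, x_2 = -5/2 - 1/4 * -9 = -1/4
Step 3: f'(-1/4) = 9/2, x_3 = -1/4 - 1/4 * 9/2 = -11/8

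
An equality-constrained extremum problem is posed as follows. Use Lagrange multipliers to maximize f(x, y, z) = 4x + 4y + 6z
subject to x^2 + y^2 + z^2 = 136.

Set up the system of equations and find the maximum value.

Lagrange conditions: 4 = 2*lambda*x, 4 = 2*lambda*y, 6 = 2*lambda*z
So x:4 = y:4 = z:6, i.e. x = 4t, y = 4t, z = 6t
Constraint: t^2*(4^2 + 4^2 + 6^2) = 136
  t^2 * 68 = 136  =>  t = sqrt(2)
Maximum = 4*4t + 4*4t + 6*6t = 68*sqrt(2) = sqrt(9248)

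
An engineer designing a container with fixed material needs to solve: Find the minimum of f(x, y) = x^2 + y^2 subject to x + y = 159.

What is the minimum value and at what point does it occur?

Substitute y = 159 - x into f(x,y) = x^2 + y^2:
g(x) = x^2 + (159 - x)^2 = 2x^2 - 318x + 25281
g'(x) = 4x - 318 = 0  =>  x = 159/2
y = 159 - 159/2 = 159/2
Minimum value = (159/2)^2 + (159/2)^2 = 25281/2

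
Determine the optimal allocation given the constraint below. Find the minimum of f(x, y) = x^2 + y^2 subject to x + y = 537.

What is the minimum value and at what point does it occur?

Substitute y = 537 - x into f(x,y) = x^2 + y^2:
g(x) = x^2 + (537 - x)^2 = 2x^2 - 1074x + 288369
g'(x) = 4x - 1074 = 0  =>  x = 537/2
y = 537 - 537/2 = 537/2
Minimum value = (537/2)^2 + (537/2)^2 = 288369/2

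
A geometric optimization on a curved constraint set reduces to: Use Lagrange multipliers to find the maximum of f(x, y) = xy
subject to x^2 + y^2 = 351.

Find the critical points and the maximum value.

Lagrange conditions: y = 2*lambda*x and x = 2*lambda*y
If x = 0 then y = 0, violating the constraint, so x, y != 0.
Dividing: y/x = x/y => x^2 = y^2 => y = x or y = -x
Constraint: 2x^2 = 351 => x^2 = 351/2 => x = +/-sqrt(351/2)
Critical points: (sqrt(351/2), sqrt(351/2)), (-sqrt(351/2), -sqrt(351/2)), (sqrt(351/2), -sqrt(351/2)), (-sqrt(351/2), sqrt(351/2))
  y = x:  xy = x^2 = 351/2  at (sqrt(351/2), sqrt(351/2)) and (-sqrt(351/2), -sqrt(351/2))
  y = -x: xy = -x^2 = -351/2 at (sqrt(351/2), -sqrt(351/2)) and (-sqrt(351/2), sqrt(351/2))
Maximum xy = 351/2 at (sqrt(351/2), sqrt(351/2)) and (-sqrt(351/2), -sqrt(351/2))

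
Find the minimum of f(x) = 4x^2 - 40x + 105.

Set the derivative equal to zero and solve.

f(x) = 4x^2 - 40x + 105
f'(x) = 8x + (-40) = 0
x = 40/8 = 5
f(5) = 5
Since f''(x) = 8 > 0, this is a minimum.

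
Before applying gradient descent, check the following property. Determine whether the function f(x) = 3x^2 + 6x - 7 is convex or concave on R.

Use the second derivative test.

f(x) = 3x^2 + 6x - 7
f'(x) = 6x + 6
f''(x) = 6
Since f''(x) = 6 > 0 for all x, f is convex on R.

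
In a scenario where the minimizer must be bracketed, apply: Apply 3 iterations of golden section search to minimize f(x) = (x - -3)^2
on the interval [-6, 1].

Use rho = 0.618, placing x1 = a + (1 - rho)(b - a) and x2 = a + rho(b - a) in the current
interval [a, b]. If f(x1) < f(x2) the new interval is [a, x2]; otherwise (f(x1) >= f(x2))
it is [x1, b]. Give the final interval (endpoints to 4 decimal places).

Golden section search for min of f(x) = (x - -3)^2 on [-6, 1].
Each step: x1 = a + (1 - rho)(b - a), x2 = a + rho(b - a); if f(x1) < f(x2) keep [a, x2], otherwise keep [x1, b].
Step 1: [-6.0000, 1.0000], x1=-3.3260 (f=0.1063), x2=-1.6740 (f=1.7583); f(x1) < f(x2) => keep [-6.0000, -1.6740]
Step 2: [-6.0000, -1.6740], x1=-4.3475 (f=1.8157), x2=-3.3265 (f=0.1066); f(x1) > f(x2) => keep [-4.3475, -1.6740]
Step 3: [-4.3475, -1.6740], x1=-3.3262 (f=0.1064), x2=-2.6953 (f=0.0929); f(x1) > f(x2) => keep [-3.3262, -1.6740]
Final interval: [-3.3262, -1.6740]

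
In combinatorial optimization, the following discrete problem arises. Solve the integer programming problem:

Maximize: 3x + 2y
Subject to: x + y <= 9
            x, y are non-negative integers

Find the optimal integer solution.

Objective: 3x + 2y, constraint: x + y <= 9
Coefficient of x is 3 >= coefficient of y is 2, so allocate the entire budget to x.
Optimal: x = 9, y = 0, value = 27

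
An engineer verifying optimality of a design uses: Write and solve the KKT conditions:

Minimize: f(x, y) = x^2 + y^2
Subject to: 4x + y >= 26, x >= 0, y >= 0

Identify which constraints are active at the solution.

KKT conditions for min x^2 + y^2 s.t. 4x + 1y >= 26, x >= 0, y >= 0:
Stationarity: 2x = mu*4 + mu_x, 2y = mu*1 + mu_y, with mu, mu_x, mu_y >= 0
Complementary slackness: mu*(4x + y - 26) = 0, mu_x*x = 0, mu_y*y = 0
(0, 0) is infeasible (4*0 + 1*0 < 26), so if mu = 0 stationarity would force x = mu_x/2 >= 0, y = mu_y/2 >= 0 with mu_x*x = mu_y*y = 0, i.e. x = y = 0: contradiction. Hence mu > 0 and 4x + y = 26 is active.
Try x > 0, y > 0 (so mu_x = mu_y = 0): x = 4*mu/2, y = 1*mu/2
Substitute: 4*(4*mu/2) + 1*(1*mu/2) = 26
  mu*17/2 = 26 => mu = 52/17
x* = 104/17 > 0, y* = 26/17 > 0, consistent with mu_x = mu_y = 0.
f is convex and the constraints are linear, so this KKT point is the global minimum.
f* = 676/17
Active constraints: 4x + y >= 26 (holds with equality, mu = 52/17 > 0); x >= 0 and y >= 0 are inactive (mu_x = mu_y = 0).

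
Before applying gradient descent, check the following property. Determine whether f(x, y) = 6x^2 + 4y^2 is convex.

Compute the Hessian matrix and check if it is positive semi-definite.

f(x,y) = 6x^2 + 4y^2
Hessian H = [[12, 0], [0, 8]]
trace(H) = 20, det(H) = 96
Eigenvalues: (20 +/- sqrt(16)) / 2 = 12, 8
Since both eigenvalues > 0, f is convex.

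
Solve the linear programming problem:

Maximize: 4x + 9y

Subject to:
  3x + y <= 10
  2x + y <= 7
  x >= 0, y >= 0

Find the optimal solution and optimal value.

Feasible vertices: (0, 0), (0, 7), (3, 1), (10/3, 0)
Objective 4x + 9y at each:
  (0, 0): 0
  (0, 7): 63
  (3, 1): 21
  (10/3, 0): 40/3
Maximum is 63 at (0, 7).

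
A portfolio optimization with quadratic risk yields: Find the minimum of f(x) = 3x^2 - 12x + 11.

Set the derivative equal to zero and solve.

f(x) = 3x^2 - 12x + 11
f'(x) = 6x + (-12) = 0
x = 12/6 = 2
f(2) = -1
Since f''(x) = 6 > 0, this is a minimum.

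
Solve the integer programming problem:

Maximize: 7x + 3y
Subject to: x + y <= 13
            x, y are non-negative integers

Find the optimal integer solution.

Objective: 7x + 3y, constraint: x + y <= 13
Coefficient of x is 7 >= coefficient of y is 3, so allocate the entire budget to x.
Optimal: x = 13, y = 0, value = 91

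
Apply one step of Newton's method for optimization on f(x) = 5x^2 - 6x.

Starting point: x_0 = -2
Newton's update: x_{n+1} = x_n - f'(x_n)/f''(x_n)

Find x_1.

f(x) = 5x^2 - 6x
f'(x) = 10x + (-6), f''(x) = 10
Newton step: x_1 = x_0 - f'(x_0)/f''(x_0)
f'(-2) = -26
x_1 = -2 - -26/10 = 3/5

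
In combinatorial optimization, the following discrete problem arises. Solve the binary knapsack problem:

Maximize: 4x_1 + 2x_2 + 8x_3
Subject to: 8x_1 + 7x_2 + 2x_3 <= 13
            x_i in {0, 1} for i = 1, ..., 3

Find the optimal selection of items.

Items: item 1 (v=4, w=8), item 2 (v=2, w=7), item 3 (v=8, w=2)
Capacity: 13
Checking all 8 subsets (w = total weight, v = total value):
  {}: w = 0, v = 0
  {1}: w = 8, v = 4
  {2}: w = 7, v = 2
  {3}: w = 2, v = 8
  {1, 2}: w = 15 > 13, infeasible
  {1, 3}: w = 10, v = 12
  {2, 3}: w = 9, v = 10
  {1, 2, 3}: w = 17 > 13, infeasible
Best feasible subset: items [1, 3]
Total weight: 10 <= 13, total value: 12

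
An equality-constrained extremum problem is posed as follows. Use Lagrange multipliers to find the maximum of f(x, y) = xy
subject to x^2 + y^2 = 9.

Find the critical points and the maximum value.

Lagrange conditions: y = 2*lambda*x and x = 2*lambda*y
If x = 0 then y = 0, violating the constraint, so x, y != 0.
Dividing: y/x = x/y => x^2 = y^2 => y = x or y = -x
Constraint: 2x^2 = 9 => x^2 = 9/2 => x = +/-sqrt(9/2)
Critical points: (sqrt(9/2), sqrt(9/2)), (-sqrt(9/2), -sqrt(9/2)), (sqrt(9/2), -sqrt(9/2)), (-sqrt(9/2), sqrt(9/2))
  y = x:  xy = x^2 = 9/2  at (sqrt(9/2), sqrt(9/2)) and (-sqrt(9/2), -sqrt(9/2))
  y = -x: xy = -x^2 = -9/2 at (sqrt(9/2), -sqrt(9/2)) and (-sqrt(9/2), sqrt(9/2))
Maximum xy = 9/2 at (sqrt(9/2), sqrt(9/2)) and (-sqrt(9/2), -sqrt(9/2))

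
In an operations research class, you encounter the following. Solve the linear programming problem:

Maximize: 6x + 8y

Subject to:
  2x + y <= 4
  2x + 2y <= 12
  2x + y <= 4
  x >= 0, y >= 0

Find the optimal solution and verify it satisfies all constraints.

Feasible vertices: (0, 0), (0, 4), (2, 0)
Objective 6x + 8y at each vertex:
  (0, 0): 0
  (0, 4): 32
  (2, 0): 12
Maximum is 32 at (0, 4).
Verify constraints at (x, y) = (0, 4):
  2*0 + 1*4 = 4 <= 4 (active)
  2*0 + 2*4 = 8 <= 12
  2*0 + 1*4 = 4 <= 4 (active)
  x = 0 >= 0, y = 4 >= 0. All constraints satisfied.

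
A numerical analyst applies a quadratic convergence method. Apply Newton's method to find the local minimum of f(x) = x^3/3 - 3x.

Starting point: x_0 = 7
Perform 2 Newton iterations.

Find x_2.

f(x) = x^3/3 - 3x
f'(x) = x^2 - 3, f''(x) = 2x
Newton update: x_{n+1} = x_n - (x_n^2 - 3)/(2*x_n)
Step 1: x_0 = 7, f'=46, f''=14, x_1 = 26/7
Step 2: x_1 = 26/7, f'=529/49, f''=52/7, x_2 = 823/364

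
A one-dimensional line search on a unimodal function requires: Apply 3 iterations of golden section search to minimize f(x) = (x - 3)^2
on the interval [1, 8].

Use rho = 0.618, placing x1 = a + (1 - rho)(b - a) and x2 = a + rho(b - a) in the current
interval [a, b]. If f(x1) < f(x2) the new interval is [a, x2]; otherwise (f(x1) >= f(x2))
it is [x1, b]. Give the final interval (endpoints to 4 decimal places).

Golden section search for min of f(x) = (x - 3)^2 on [1, 8].
Each step: x1 = a + (1 - rho)(b - a), x2 = a + rho(b - a); if f(x1) < f(x2) keep [a, x2], otherwise keep [x1, b].
Step 1: [1.0000, 8.0000], x1=3.6740 (f=0.4543), x2=5.3260 (f=5.4103); f(x1) < f(x2) => keep [1.0000, 5.3260]
Step 2: [1.0000, 5.3260], x1=2.6525 (f=0.1207), x2=3.6735 (f=0.4536); f(x1) < f(x2) => keep [1.0000, 3.6735]
Step 3: [1.0000, 3.6735], x1=2.0213 (f=0.9579), x2=2.6522 (f=0.1210); f(x1) > f(x2) => keep [2.0213, 3.6735]
Final interval: [2.0213, 3.6735]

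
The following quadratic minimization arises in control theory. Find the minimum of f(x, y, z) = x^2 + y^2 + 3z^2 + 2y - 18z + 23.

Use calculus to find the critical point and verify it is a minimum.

f(x,y,z) = x^2 + y^2 + 3z^2 + 2y - 18z + 23
df/dx = 2x + (0) = 0 => x = 0
df/dy = 2y + (2) = 0 => y = -1
df/dz = 6z + (-18) = 0 => z = 3
f(0,-1,3) = 1*(0)^2 + 1*(-1)^2 + 3*(3)^2 + 2*(-1) + -18*(3) + 23 = -5
Hessian is diagonal with entries 2, 2, 6 > 0, confirmed minimum.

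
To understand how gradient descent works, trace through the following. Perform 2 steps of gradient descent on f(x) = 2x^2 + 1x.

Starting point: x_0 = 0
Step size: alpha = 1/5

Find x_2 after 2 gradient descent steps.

f(x) = 2x^2 + 1x, f'(x) = 4x + (1)
Step 1: f'(0) = 1, x_1 = 0 - 1/5 * 1 = -1/5
Step 2: f'(-1/5) = 1/5, x_2 = -1/5 - 1/5 * 1/5 = -6/25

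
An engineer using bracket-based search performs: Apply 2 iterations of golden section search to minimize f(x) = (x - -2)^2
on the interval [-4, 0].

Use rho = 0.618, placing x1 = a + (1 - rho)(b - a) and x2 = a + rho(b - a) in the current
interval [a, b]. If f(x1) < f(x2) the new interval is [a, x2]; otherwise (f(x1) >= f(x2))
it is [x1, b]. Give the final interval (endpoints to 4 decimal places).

Golden section search for min of f(x) = (x - -2)^2 on [-4, 0].
Each step: x1 = a + (1 - rho)(b - a), x2 = a + rho(b - a); if f(x1) < f(x2) keep [a, x2], otherwise keep [x1, b].
Step 1: [-4.0000, 0.0000], x1=-2.4720 (f=0.2228), x2=-1.5280 (f=0.2228); f(x1) = f(x2) (tie, not '<') => keep [-2.4720, 0.0000]
Step 2: [-2.4720, 0.0000], x1=-1.5277 (f=0.2231), x2=-0.9443 (f=1.1145); f(x1) < f(x2) => keep [-2.4720, -0.9443]
Final interval: [-2.4720, -0.9443]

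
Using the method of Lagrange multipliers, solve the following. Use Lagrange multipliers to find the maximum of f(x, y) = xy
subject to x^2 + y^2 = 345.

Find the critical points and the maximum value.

Lagrange conditions: y = 2*lambda*x and x = 2*lambda*y
If x = 0 then y = 0, violating the constraint, so x, y != 0.
Dividing: y/x = x/y => x^2 = y^2 => y = x or y = -x
Constraint: 2x^2 = 345 => x^2 = 345/2 => x = +/-sqrt(345/2)
Critical points: (sqrt(345/2), sqrt(345/2)), (-sqrt(345/2), -sqrt(345/2)), (sqrt(345/2), -sqrt(345/2)), (-sqrt(345/2), sqrt(345/2))
  y = x:  xy = x^2 = 345/2  at (sqrt(345/2), sqrt(345/2)) and (-sqrt(345/2), -sqrt(345/2))
  y = -x: xy = -x^2 = -345/2 at (sqrt(345/2), -sqrt(345/2)) and (-sqrt(345/2), sqrt(345/2))
Maximum xy = 345/2 at (sqrt(345/2), sqrt(345/2)) and (-sqrt(345/2), -sqrt(345/2))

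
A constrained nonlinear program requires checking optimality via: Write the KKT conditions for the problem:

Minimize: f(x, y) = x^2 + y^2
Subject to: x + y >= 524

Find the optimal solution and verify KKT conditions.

KKT conditions for min x^2 + y^2 s.t. x + y >= 524:
Stationarity: 2x = mu, 2y = mu
So x = y = mu/2.
Complementary slackness: mu*(x + y - 524) = 0
Primal feasibility: x + y >= 524; dual feasibility: mu >= 0
If mu = 0 then x = y = 0, but 0 + 0 < 524 is infeasible, so the constraint is active.
Constraint active: x + y = 2*(mu/2) = 524 => mu = 524
x = y = 262, f = 137288
Verify: stationarity 2*262 = 524 = mu; primal 262 + 262 = 524 >= 524; dual mu = 524 >= 0; complementary slackness 524*(524 - 524) = 0. All KKT conditions hold.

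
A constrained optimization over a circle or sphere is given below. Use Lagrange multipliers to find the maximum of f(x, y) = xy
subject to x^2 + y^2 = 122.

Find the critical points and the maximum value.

Lagrange conditions: y = 2*lambda*x and x = 2*lambda*y
If x = 0 then y = 0, violating the constraint, so x, y != 0.
Dividing: y/x = x/y => x^2 = y^2 => y = x or y = -x
Constraint: 2x^2 = 122 => x^2 = 61 => x = +/-sqrt(61)
Critical points: (sqrt(61), sqrt(61)), (-sqrt(61), -sqrt(61)), (sqrt(61), -sqrt(61)), (-sqrt(61), sqrt(61))
  y = x:  xy = x^2 = 61  at (sqrt(61), sqrt(61)) and (-sqrt(61), -sqrt(61))
  y = -x: xy = -x^2 = -61 at (sqrt(61), -sqrt(61)) and (-sqrt(61), sqrt(61))
Maximum xy = 61 at (sqrt(61), sqrt(61)) and (-sqrt(61), -sqrt(61))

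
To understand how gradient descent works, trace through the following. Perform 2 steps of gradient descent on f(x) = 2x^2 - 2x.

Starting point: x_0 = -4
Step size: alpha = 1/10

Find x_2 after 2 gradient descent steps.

f(x) = 2x^2 - 2x, f'(x) = 4x + (-2)
Step 1: f'(-4) = -18, x_1 = -4 - 1/10 * -18 = -11/5
Step 2: f'(-11/5) = -54/5, x_2 = -11/5 - 1/10 * -54/5 = -28/25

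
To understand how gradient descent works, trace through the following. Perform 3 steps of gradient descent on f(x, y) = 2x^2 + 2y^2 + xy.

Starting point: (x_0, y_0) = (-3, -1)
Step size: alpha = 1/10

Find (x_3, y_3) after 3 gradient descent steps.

f(x,y) = 2x^2 + 2y^2 + xy
grad_x = 4x + 1y, grad_y = 4y + 1x
Step 1: grad = (-13, -7), (-17/10, -3/10)
Step 2: grad = (-71/10, -29/10), (-99/100, -1/100)
Step 3: grad = (-397/100, -103/100), (-593/1000, 93/1000)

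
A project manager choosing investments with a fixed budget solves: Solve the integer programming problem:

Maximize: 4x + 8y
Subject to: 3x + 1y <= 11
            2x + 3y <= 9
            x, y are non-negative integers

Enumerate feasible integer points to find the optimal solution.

Constraint 1: 3x + 1y <= 11
Constraint 2: 2x + 3y <= 9
Feasible x range (need y >= 0): 0 <= x <= min(11/3, 9/2) => x in {0, ..., 3}.
Enumerate feasible integer points row by row (the coefficient of y is 8 > 0, so for each x the largest feasible y gives the best value):
  x = 0: y <= min((11 - 3*0)/1, (9 - 2*0)/3) => y in {0, ..., 3}; best 4*0 + 8*3 = 24
  x = 1: y <= min((11 - 3*1)/1, (9 - 2*1)/3) => y in {0, ..., 2}; best 4*1 + 8*2 = 20
  x = 2: y <= min((11 - 3*2)/1, (9 - 2*2)/3) => y in {0, ..., 1}; best 4*2 + 8*1 = 16
  x = 3: y <= min((11 - 3*3)/1, (9 - 2*3)/3) => y in {0, ..., 1}; best 4*3 + 8*1 = 20
The maximum 4x + 8y = 24 is achieved at x = 0, y = 3.
Check: 3*0 + 1*3 = 3 <= 11 and 2*0 + 3*3 = 9 <= 9.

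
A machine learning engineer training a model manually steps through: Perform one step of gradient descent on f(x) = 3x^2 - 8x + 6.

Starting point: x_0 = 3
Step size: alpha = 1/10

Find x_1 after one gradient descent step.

f(x) = 3x^2 - 8x + 6
f'(x) = 6x - 8
f'(3) = 6*3 + (-8) = 10
x_1 = x_0 - alpha * f'(x_0) = 3 - 1/10 * 10 = 2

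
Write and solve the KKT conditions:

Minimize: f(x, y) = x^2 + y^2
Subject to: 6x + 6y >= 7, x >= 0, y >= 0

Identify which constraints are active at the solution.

KKT conditions for min x^2 + y^2 s.t. 6x + 6y >= 7, x >= 0, y >= 0:
Stationarity: 2x = mu*6 + mu_x, 2y = mu*6 + mu_y, with mu, mu_x, mu_y >= 0
Complementary slackness: mu*(6x + 6y - 7) = 0, mu_x*x = 0, mu_y*y = 0
(0, 0) is infeasible (6*0 + 6*0 < 7), so if mu = 0 stationarity would force x = mu_x/2 >= 0, y = mu_y/2 >= 0 with mu_x*x = mu_y*y = 0, i.e. x = y = 0: contradiction. Hence mu > 0 and 6x + 6y = 7 is active.
Try x > 0, y > 0 (so mu_x = mu_y = 0): x = 6*mu/2, y = 6*mu/2
Substitute: 6*(6*mu/2) + 6*(6*mu/2) = 7
  mu*72/2 = 7 => mu = 7/36
x* = 7/12 > 0, y* = 7/12 > 0, consistent with mu_x = mu_y = 0.
f is convex and the constraints are linear, so this KKT point is the global minimum.
f* = 49/72
Active constraints: 6x + 6y >= 7 (holds with equality, mu = 7/36 > 0); x >= 0 and y >= 0 are inactive (mu_x = mu_y = 0).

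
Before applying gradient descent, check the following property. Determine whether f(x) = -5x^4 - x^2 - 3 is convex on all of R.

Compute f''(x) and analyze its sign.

f(x) = -5x^4 - x^2 - 3
f'(x) = -20x^3 + -2x
f''(x) = -60x^2 + -2
f''(x) = -60x^2 + -2 <= -2 < 0 for all x
Therefore, f is concave on R.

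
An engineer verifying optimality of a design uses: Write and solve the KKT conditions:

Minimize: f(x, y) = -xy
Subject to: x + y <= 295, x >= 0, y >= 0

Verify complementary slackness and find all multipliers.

Problem: min -xy s.t. x + y <= 295 (multiplier lambda), x >= 0 (mu_x), y >= 0 (mu_y)
KKT stationarity: -y + lambda - mu_x = 0, -x + lambda - mu_y = 0, with lambda, mu_x, mu_y >= 0
Complementary slackness: lambda*(x + y - 295) = 0, mu_x*x = 0, mu_y*y = 0
If lambda = 0: y = -mu_x <= 0 and x = -mu_y <= 0 force x = y = 0 with f = 0; but x = y = 295/2 is feasible with f = -87025/4 < 0, so this is not the minimum. Hence lambda > 0 and x + y = 295.
Try x > 0, y > 0 (so mu_x = mu_y = 0): y = lambda, x = lambda => x = y = lambda
x + y = 295 => 2*lambda = 295 => lambda = 295/2
x* = y* = 295/2 > 0, consistent with mu_x = mu_y = 0.
(Any feasible point with x = 0 or y = 0 has f = 0 > -87025/4, so the minimum is not on those boundaries.)
min(-xy) = -87025/4 (i.e. max xy = 87025/4)
Multipliers: lambda = 295/2, mu_x = 0, mu_y = 0
Complementary slackness: lambda*(x + y - 295) = 295/2*(295/2 + 295/2 - 295) = 0, mu_x*x = 0*295/2 = 0, mu_y*y = 0*295/2 = 0. Satisfied.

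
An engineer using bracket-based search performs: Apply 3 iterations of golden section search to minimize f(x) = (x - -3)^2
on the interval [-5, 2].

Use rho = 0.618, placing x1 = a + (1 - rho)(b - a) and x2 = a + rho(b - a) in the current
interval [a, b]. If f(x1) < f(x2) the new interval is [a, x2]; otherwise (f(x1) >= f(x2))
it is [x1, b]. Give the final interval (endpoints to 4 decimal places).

Golden section search for min of f(x) = (x - -3)^2 on [-5, 2].
Each step: x1 = a + (1 - rho)(b - a), x2 = a + rho(b - a); if f(x1) < f(x2) keep [a, x2], otherwise keep [x1, b].
Step 1: [-5.0000, 2.0000], x1=-2.3260 (f=0.4543), x2=-0.6740 (f=5.4103); f(x1) < f(x2) => keep [-5.0000, -0.6740]
Step 2: [-5.0000, -0.6740], x1=-3.3475 (f=0.1207), x2=-2.3265 (f=0.4536); f(x1) < f(x2) => keep [-5.0000, -2.3265]
Step 3: [-5.0000, -2.3265], x1=-3.9787 (f=0.9579), x2=-3.3478 (f=0.1210); f(x1) > f(x2) => keep [-3.9787, -2.3265]
Final interval: [-3.9787, -2.3265]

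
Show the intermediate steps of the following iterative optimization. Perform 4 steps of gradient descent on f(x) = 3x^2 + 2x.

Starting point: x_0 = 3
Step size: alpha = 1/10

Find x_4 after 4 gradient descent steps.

f(x) = 3x^2 + 2x, f'(x) = 6x + (2)
Step 1: f'(3) = 20, x_1 = 3 - 1/10 * 20 = 1
Step 2: f'(1) = 8, x_2 = 1 - 1/10 * 8 = 1/5
Step 3: f'(1/5) = 16/5, x_3 = 1/5 - 1/10 * 16/5 = -3/25
Step 4: f'(-3/25) = 32/25, x_4 = -3/25 - 1/10 * 32/25 = -31/125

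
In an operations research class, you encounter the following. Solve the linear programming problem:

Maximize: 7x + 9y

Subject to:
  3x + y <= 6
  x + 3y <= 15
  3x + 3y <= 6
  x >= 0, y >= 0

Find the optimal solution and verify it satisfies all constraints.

Feasible vertices: (0, 0), (0, 2), (2, 0)
Objective 7x + 9y at each vertex:
  (0, 0): 0
  (0, 2): 18
  (2, 0): 14
Maximum is 18 at (0, 2).
Verify constraints at (x, y) = (0, 2):
  3*0 + 1*2 = 2 <= 6
  1*0 + 3*2 = 6 <= 15
  3*0 + 3*2 = 6 <= 6 (active)
  x = 0 >= 0, y = 2 >= 0. All constraints satisfied.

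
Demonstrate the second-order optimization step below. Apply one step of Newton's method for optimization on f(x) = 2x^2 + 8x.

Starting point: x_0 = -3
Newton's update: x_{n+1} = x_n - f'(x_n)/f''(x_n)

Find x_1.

f(x) = 2x^2 + 8x
f'(x) = 4x + (8), f''(x) = 4
Newton step: x_1 = x_0 - f'(x_0)/f''(x_0)
f'(-3) = -4
x_1 = -3 - -4/4 = -2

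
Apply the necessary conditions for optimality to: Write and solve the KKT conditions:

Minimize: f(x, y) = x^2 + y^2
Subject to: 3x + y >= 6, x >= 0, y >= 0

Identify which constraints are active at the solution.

KKT conditions for min x^2 + y^2 s.t. 3x + 1y >= 6, x >= 0, y >= 0:
Stationarity: 2x = mu*3 + mu_x, 2y = mu*1 + mu_y, with mu, mu_x, mu_y >= 0
Complementary slackness: mu*(3x + y - 6) = 0, mu_x*x = 0, mu_y*y = 0
(0, 0) is infeasible (3*0 + 1*0 < 6), so if mu = 0 stationarity would force x = mu_x/2 >= 0, y = mu_y/2 >= 0 with mu_x*x = mu_y*y = 0, i.e. x = y = 0: contradiction. Hence mu > 0 and 3x + y = 6 is active.
Try x > 0, y > 0 (so mu_x = mu_y = 0): x = 3*mu/2, y = 1*mu/2
Substitute: 3*(3*mu/2) + 1*(1*mu/2) = 6
  mu*10/2 = 6 => mu = 6/5
x* = 9/5 > 0, y* = 3/5 > 0, consistent with mu_x = mu_y = 0.
f is convex and the constraints are linear, so this KKT point is the global minimum.
f* = 18/5
Active constraints: 3x + y >= 6 (holds with equality, mu = 6/5 > 0); x >= 0 and y >= 0 are inactive (mu_x = mu_y = 0).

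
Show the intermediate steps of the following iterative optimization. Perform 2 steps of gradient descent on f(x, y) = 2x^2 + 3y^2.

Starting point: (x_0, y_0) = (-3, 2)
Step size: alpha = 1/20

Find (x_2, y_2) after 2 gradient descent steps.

f(x,y) = 2x^2 + 3y^2
grad_x = 4x + 0y, grad_y = 6y + 0x
Step 1: grad = (-12, 12), (-12/5, 7/5)
Step 2: grad = (-48/5, 42/5), (-48/25, 49/50)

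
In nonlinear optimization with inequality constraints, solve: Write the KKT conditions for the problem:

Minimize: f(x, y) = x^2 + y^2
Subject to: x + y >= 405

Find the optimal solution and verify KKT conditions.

KKT conditions for min x^2 + y^2 s.t. x + y >= 405:
Stationarity: 2x = mu, 2y = mu
So x = y = mu/2.
Complementary slackness: mu*(x + y - 405) = 0
Primal feasibility: x + y >= 405; dual feasibility: mu >= 0
If mu = 0 then x = y = 0, but 0 + 0 < 405 is infeasible, so the constraint is active.
Constraint active: x + y = 2*(mu/2) = 405 => mu = 405
x = y = 405/2, f = 164025/2
Verify: stationarity 2*(405/2) = 405 = mu; primal 405/2 + 405/2 = 405 >= 405; dual mu = 405 >= 0; complementary slackness 405*(405 - 405) = 0. All KKT conditions hold.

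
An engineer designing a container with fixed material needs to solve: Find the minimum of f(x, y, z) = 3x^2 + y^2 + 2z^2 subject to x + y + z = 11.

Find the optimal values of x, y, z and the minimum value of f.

Using Lagrange multipliers on f = 3x^2 + y^2 + 2z^2 with constraint x + y + z = 11:
Conditions: 2*3*x = lambda, 2*1*y = lambda, 2*2*z = lambda
So x = lambda/6, y = lambda/2, z = lambda/4
Substituting into constraint: lambda * (11/12) = 11
lambda = 12
x = 2, y = 6, z = 3
Minimum value = 66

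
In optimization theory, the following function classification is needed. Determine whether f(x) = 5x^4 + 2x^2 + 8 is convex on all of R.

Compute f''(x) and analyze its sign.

f(x) = 5x^4 + 2x^2 + 8
f'(x) = 20x^3 + 4x
f''(x) = 60x^2 + 4
f''(x) = 60x^2 + 4 >= 4 > 0 for all x
Therefore, f is convex on R.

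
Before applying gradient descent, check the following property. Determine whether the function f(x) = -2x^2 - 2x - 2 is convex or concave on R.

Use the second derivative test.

f(x) = -2x^2 - 2x - 2
f'(x) = -4x - 2
f''(x) = -4
Since f''(x) = -4 < 0 for all x, f is concave on R.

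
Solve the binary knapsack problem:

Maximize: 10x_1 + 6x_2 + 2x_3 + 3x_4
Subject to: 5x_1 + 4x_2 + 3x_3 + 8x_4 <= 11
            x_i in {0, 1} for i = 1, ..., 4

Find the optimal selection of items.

Items: item 1 (v=10, w=5), item 2 (v=6, w=4), item 3 (v=2, w=3), item 4 (v=3, w=8)
Capacity: 11
Checking all 16 subsets (w = total weight, v = total value):
  {}: w = 0, v = 0
  {1}: w = 5, v = 10
  {2}: w = 4, v = 6
  {3}: w = 3, v = 2
  {4}: w = 8, v = 3
  {1, 2}: w = 9, v = 16
  {1, 3}: w = 8, v = 12
  {1, 4}: w = 13 > 11, infeasible
  {2, 3}: w = 7, v = 8
  {2, 4}: w = 12 > 11, infeasible
  {3, 4}: w = 11, v = 5
  {1, 2, 3}: w = 12 > 11, infeasible
  {1, 2, 4}: w = 17 > 11, infeasible
  {1, 3, 4}: w = 16 > 11, infeasible
  {2, 3, 4}: w = 15 > 11, infeasible
  {1, 2, 3, 4}: w = 20 > 11, infeasible
Best feasible subset: items [1, 2]
Total weight: 9 <= 11, total value: 16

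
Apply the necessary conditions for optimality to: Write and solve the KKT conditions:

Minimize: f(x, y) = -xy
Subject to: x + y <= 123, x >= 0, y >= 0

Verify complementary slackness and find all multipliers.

Problem: min -xy s.t. x + y <= 123 (multiplier lambda), x >= 0 (mu_x), y >= 0 (mu_y)
KKT stationarity: -y + lambda - mu_x = 0, -x + lambda - mu_y = 0, with lambda, mu_x, mu_y >= 0
Complementary slackness: lambda*(x + y - 123) = 0, mu_x*x = 0, mu_y*y = 0
If lambda = 0: y = -mu_x <= 0 and x = -mu_y <= 0 force x = y = 0 with f = 0; but x = y = 123/2 is feasible with f = -15129/4 < 0, so this is not the minimum. Hence lambda > 0 and x + y = 123.
Try x > 0, y > 0 (so mu_x = mu_y = 0): y = lambda, x = lambda => x = y = lambda
x + y = 123 => 2*lambda = 123 => lambda = 123/2
x* = y* = 123/2 > 0, consistent with mu_x = mu_y = 0.
(Any feasible point with x = 0 or y = 0 has f = 0 > -15129/4, so the minimum is not on those boundaries.)
min(-xy) = -15129/4 (i.e. max xy = 15129/4)
Multipliers: lambda = 123/2, mu_x = 0, mu_y = 0
Complementary slackness: lambda*(x + y - 123) = 123/2*(123/2 + 123/2 - 123) = 0, mu_x*x = 0*123/2 = 0, mu_y*y = 0*123/2 = 0. Satisfied.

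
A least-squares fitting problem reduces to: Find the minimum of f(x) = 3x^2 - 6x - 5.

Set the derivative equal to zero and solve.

f(x) = 3x^2 - 6x - 5
f'(x) = 6x + (-6) = 0
x = 6/6 = 1
f(1) = -8
Since f''(x) = 6 > 0, this is a minimum.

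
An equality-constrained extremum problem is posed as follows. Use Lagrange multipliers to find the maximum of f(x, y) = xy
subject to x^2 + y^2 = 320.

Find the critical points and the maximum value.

Lagrange conditions: y = 2*lambda*x and x = 2*lambda*y
If x = 0 then y = 0, violating the constraint, so x, y != 0.
Dividing: y/x = x/y => x^2 = y^2 => y = x or y = -x
Constraint: 2x^2 = 320 => x^2 = 160 => x = +/-sqrt(160)
Critical points: (sqrt(160), sqrt(160)), (-sqrt(160), -sqrt(160)), (sqrt(160), -sqrt(160)), (-sqrt(160), sqrt(160))
  y = x:  xy = x^2 = 160  at (sqrt(160), sqrt(160)) and (-sqrt(160), -sqrt(160))
  y = -x: xy = -x^2 = -160 at (sqrt(160), -sqrt(160)) and (-sqrt(160), sqrt(160))
Maximum xy = 160 at (sqrt(160), sqrt(160)) and (-sqrt(160), -sqrt(160))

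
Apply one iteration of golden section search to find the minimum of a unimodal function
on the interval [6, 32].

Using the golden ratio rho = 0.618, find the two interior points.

Golden section search on [6, 32].
Golden ratio rho = 0.618 (approx).
Interior points:
  x_1 = 6 + (1-0.618)*26 = 15.9320
  x_2 = 6 + 0.618*26 = 22.0680
Compare f(x_1) and f(x_2) to determine which subinterval to keep.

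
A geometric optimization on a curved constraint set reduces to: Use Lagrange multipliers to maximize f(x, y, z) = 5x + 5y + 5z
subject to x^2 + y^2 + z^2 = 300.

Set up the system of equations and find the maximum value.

Lagrange conditions: 5 = 2*lambda*x, 5 = 2*lambda*y, 5 = 2*lambda*z
So x:5 = y:5 = z:5, i.e. x = 5t, y = 5t, z = 5t
Constraint: t^2*(5^2 + 5^2 + 5^2) = 300
  t^2 * 75 = 300  =>  t = sqrt(4)
Maximum = 5*5t + 5*5t + 5*5t = 75*sqrt(4) = 150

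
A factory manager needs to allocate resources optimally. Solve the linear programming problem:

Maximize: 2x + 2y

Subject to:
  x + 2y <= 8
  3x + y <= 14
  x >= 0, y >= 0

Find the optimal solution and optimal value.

Feasible vertices: (0, 0), (0, 4), (4, 2), (14/3, 0)
Objective 2x + 2y at each:
  (0, 0): 0
  (0, 4): 8
  (4, 2): 12
  (14/3, 0): 28/3
Maximum is 12 at (4, 2).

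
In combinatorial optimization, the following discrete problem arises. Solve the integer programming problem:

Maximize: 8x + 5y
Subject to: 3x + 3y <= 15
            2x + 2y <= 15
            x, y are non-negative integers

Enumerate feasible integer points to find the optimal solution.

Constraint 1: 3x + 3y <= 15
Constraint 2: 2x + 2y <= 15
Feasible x range (need y >= 0): 0 <= x <= min(15/3, 15/2) => x in {0, ..., 5}.
Enumerate feasible integer points row by row (the coefficient of y is 5 > 0, so for each x the largest feasible y gives the best value):
  x = 0: y <= min((15 - 3*0)/3, (15 - 2*0)/2) => y in {0, ..., 5}; best 8*0 + 5*5 = 25
  x = 1: y <= min((15 - 3*1)/3, (15 - 2*1)/2) => y in {0, ..., 4}; best 8*1 + 5*4 = 28
  x = 2: y <= min((15 - 3*2)/3, (15 - 2*2)/2) => y in {0, ..., 3}; best 8*2 + 5*3 = 31
  x = 3: y <= min((15 - 3*3)/3, (15 - 2*3)/2) => y in {0, ..., 2}; best 8*3 + 5*2 = 34
  x = 4: y <= min((15 - 3*4)/3, (15 - 2*4)/2) => y in {0, ..., 1}; best 8*4 + 5*1 = 37
  x = 5: y <= min((15 - 3*5)/3, (15 - 2*5)/2) => y in {0}; best 8*5 + 5*0 = 40
The maximum 8x + 5y = 40 is achieved at x = 5, y = 0.
Check: 3*5 + 3*0 = 15 <= 15 and 2*5 + 2*0 = 10 <= 15.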